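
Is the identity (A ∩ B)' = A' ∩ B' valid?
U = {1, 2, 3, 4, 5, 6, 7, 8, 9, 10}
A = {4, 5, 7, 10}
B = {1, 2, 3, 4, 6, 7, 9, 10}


LHS: A ∩ B = {4, 7, 10}
(A ∩ B)' = U \ (A ∩ B) = {1, 2, 3, 5, 6, 8, 9}
A' = {1, 2, 3, 6, 8, 9}, B' = {5, 8}
Claimed RHS: A' ∩ B' = {8}
Identity is INVALID: LHS = {1, 2, 3, 5, 6, 8, 9} but the RHS claimed here equals {8}. The correct form is (A ∩ B)' = A' ∪ B'.

Identity is invalid: (A ∩ B)' = {1, 2, 3, 5, 6, 8, 9} but A' ∩ B' = {8}. The correct De Morgan law is (A ∩ B)' = A' ∪ B'.


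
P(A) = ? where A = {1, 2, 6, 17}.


|A| = 4, so |P(A)| = 2^4 = 16
Enumerate subsets by cardinality (0 to 4):
∅, {1}, {2}, {6}, {17}, {1, 2}, {1, 6}, {1, 17}, {2, 6}, {2, 17}, {6, 17}, {1, 2, 6}, {1, 2, 17}, {1, 6, 17}, {2, 6, 17}, {1, 2, 6, 17}

P(A) has 16 subsets: ∅, {1}, {2}, {6}, {17}, {1, 2}, {1, 6}, {1, 17}, {2, 6}, {2, 17}, {6, 17}, {1, 2, 6}, {1, 2, 17}, {1, 6, 17}, {2, 6, 17}, {1, 2, 6, 17}


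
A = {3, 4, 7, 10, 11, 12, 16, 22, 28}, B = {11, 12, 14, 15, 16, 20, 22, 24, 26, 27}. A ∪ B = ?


A ∪ B = all elements in A or B (or both)
A = {3, 4, 7, 10, 11, 12, 16, 22, 28}
B = {11, 12, 14, 15, 16, 20, 22, 24, 26, 27}
A ∪ B = {3, 4, 7, 10, 11, 12, 14, 15, 16, 20, 22, 24, 26, 27, 28}

A ∪ B = {3, 4, 7, 10, 11, 12, 14, 15, 16, 20, 22, 24, 26, 27, 28}


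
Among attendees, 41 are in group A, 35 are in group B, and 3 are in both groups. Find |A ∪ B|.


|A ∪ B| = |A| + |B| - |A ∩ B|
= 41 + 35 - 3
= 73

|A ∪ B| = 73


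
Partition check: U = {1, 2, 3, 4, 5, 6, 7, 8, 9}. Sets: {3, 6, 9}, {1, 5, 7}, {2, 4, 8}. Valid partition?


A partition requires: (1) non-empty parts, (2) pairwise disjoint, (3) union = U
Parts: {3, 6, 9}, {1, 5, 7}, {2, 4, 8}
Union of parts: {1, 2, 3, 4, 5, 6, 7, 8, 9}
U = {1, 2, 3, 4, 5, 6, 7, 8, 9}
All non-empty? True
Pairwise disjoint? True
Covers U? True

Yes, valid partition


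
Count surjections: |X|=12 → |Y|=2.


n = |X| = 12, k = |Y| = 2. Surjections via inclusion-exclusion:
S(n,k) = Σ(-1)^i × C(k,i) × (k-i)^n, i=0 to k
i=0: (-1)^0×C(2,0)×2^12 = 4096
i=1: (-1)^1×C(2,1)×1^12 = -2
i=2: (-1)^2×C(2,2)×0^12 = 0
Total = 4094

Number of surjections = 4094


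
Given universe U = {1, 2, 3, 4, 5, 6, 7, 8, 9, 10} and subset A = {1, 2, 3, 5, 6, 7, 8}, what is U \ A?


Aᶜ = U \ A = elements in U but not in A
U = {1, 2, 3, 4, 5, 6, 7, 8, 9, 10}
A = {1, 2, 3, 5, 6, 7, 8}
Aᶜ = {4, 9, 10}

Aᶜ = {4, 9, 10}


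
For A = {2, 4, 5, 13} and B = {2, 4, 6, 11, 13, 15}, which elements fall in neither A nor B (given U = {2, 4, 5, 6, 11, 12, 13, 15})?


A = {2, 4, 5, 13}
B = {2, 4, 6, 11, 13, 15}
Region: in neither A nor B (given U = {2, 4, 5, 6, 11, 12, 13, 15})
Elements: {12}

Elements in neither A nor B (given U = {2, 4, 5, 6, 11, 12, 13, 15}): {12}


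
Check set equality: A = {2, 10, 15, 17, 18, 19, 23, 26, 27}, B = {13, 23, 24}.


Two sets are equal iff they have exactly the same elements.
A = {2, 10, 15, 17, 18, 19, 23, 26, 27}
B = {13, 23, 24}
Differences: {2, 10, 13, 15, 17, 18, 19, 24, 26, 27}
A ≠ B

No, A ≠ B


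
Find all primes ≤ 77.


Checking each candidate:
Condition: primes ≤ 77
Result = {2, 3, 5, 7, 11, 13, 17, 19, 23, 29, 31, 37, 41, 43, 47, 53, 59, 61, 67, 71, 73}

{2, 3, 5, 7, 11, 13, 17, 19, 23, 29, 31, 37, 41, 43, 47, 53, 59, 61, 67, 71, 73}


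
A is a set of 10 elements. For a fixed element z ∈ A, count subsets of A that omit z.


Subsets of A avoiding z are subsets of A \ {z}, which has 9 elements.
Count = 2^(n-1) = 2^9
= 512

Number of subsets avoiding z = 512


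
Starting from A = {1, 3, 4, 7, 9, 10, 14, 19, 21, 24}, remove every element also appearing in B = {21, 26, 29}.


A \ B = elements in A but not in B
A = {1, 3, 4, 7, 9, 10, 14, 19, 21, 24}
B = {21, 26, 29}
Remove from A any elements in B
A \ B = {1, 3, 4, 7, 9, 10, 14, 19, 24}

A \ B = {1, 3, 4, 7, 9, 10, 14, 19, 24}


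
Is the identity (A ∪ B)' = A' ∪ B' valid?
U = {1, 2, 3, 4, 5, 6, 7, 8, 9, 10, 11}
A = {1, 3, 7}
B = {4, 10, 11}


LHS: A ∪ B = {1, 3, 4, 7, 10, 11}
(A ∪ B)' = U \ (A ∪ B) = {2, 5, 6, 8, 9}
A' = {2, 4, 5, 6, 8, 9, 10, 11}, B' = {1, 2, 3, 5, 6, 7, 8, 9}
Claimed RHS: A' ∪ B' = {1, 2, 3, 4, 5, 6, 7, 8, 9, 10, 11}
Identity is INVALID: LHS = {2, 5, 6, 8, 9} but the RHS claimed here equals {1, 2, 3, 4, 5, 6, 7, 8, 9, 10, 11}. The correct form is (A ∪ B)' = A' ∩ B'.

Identity is invalid: (A ∪ B)' = {2, 5, 6, 8, 9} but A' ∪ B' = {1, 2, 3, 4, 5, 6, 7, 8, 9, 10, 11}. The correct De Morgan law is (A ∪ B)' = A' ∩ B'.


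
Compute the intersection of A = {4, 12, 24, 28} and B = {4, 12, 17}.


A ∩ B = elements in both A and B
A = {4, 12, 24, 28}
B = {4, 12, 17}
A ∩ B = {4, 12}

A ∩ B = {4, 12}


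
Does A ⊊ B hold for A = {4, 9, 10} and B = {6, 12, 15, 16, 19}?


A ⊂ B requires: A ⊆ B AND A ≠ B.
A ⊆ B? No
A ⊄ B, so A is not a proper subset.

No, A is not a proper subset of B


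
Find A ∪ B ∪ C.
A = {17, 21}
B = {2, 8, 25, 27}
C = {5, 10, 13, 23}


A ∪ B = {2, 8, 17, 21, 25, 27}
(A ∪ B) ∪ C = {2, 5, 8, 10, 13, 17, 21, 23, 25, 27}

A ∪ B ∪ C = {2, 5, 8, 10, 13, 17, 21, 23, 25, 27}


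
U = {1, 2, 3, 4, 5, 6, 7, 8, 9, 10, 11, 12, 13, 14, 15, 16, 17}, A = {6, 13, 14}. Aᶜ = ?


Aᶜ = U \ A = elements in U but not in A
U = {1, 2, 3, 4, 5, 6, 7, 8, 9, 10, 11, 12, 13, 14, 15, 16, 17}
A = {6, 13, 14}
Aᶜ = {1, 2, 3, 4, 5, 7, 8, 9, 10, 11, 12, 15, 16, 17}

Aᶜ = {1, 2, 3, 4, 5, 7, 8, 9, 10, 11, 12, 15, 16, 17}


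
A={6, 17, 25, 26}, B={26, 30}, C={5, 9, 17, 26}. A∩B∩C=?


A ∩ B = {26}
(A ∩ B) ∩ C = {26}

A ∩ B ∩ C = {26}


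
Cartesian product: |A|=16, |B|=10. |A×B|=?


|A × B| = |A| × |B|
= 16 × 10
= 160

|A × B| = 160


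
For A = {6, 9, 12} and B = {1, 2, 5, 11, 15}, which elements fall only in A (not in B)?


A = {6, 9, 12}
B = {1, 2, 5, 11, 15}
Region: only in A (not in B)
Elements: {6, 9, 12}

Elements only in A (not in B): {6, 9, 12}


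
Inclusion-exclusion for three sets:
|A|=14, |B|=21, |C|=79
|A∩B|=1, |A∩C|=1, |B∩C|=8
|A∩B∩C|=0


|A∪B∪C| = |A|+|B|+|C| - |A∩B|-|A∩C|-|B∩C| + |A∩B∩C|
= 14+21+79 - 1-1-8 + 0
= 114 - 10 + 0
= 104

|A ∪ B ∪ C| = 104


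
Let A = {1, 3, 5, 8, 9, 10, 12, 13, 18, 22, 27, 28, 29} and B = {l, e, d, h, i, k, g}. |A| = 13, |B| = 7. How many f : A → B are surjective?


n = |A| = 13, k = |B| = 7. Surjections via inclusion-exclusion:
S(n,k) = Σ(-1)^i × C(k,i) × (k-i)^n, i=0 to k
i=0: (-1)^0×C(7,0)×7^13 = 96889010407
i=1: (-1)^1×C(7,1)×6^13 = -91424858112
i=2: (-1)^2×C(7,2)×5^13 = 25634765625
i=3: (-1)^3×C(7,3)×4^13 = -2348810240
i=4: (-1)^4×C(7,4)×3^13 = 55801305
i=5: (-1)^5×C(7,5)×2^13 = -172032
i=6: (-1)^6×C(7,6)×1^13 = 7
i=7: (-1)^7×C(7,7)×0^13 = 0
Total = 28805736960

Number of surjections = 28805736960


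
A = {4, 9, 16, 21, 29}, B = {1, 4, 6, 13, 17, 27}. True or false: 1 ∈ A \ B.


A = {4, 9, 16, 21, 29}, B = {1, 4, 6, 13, 17, 27}
A \ B = elements in A but not in B
A \ B = {9, 16, 21, 29}
Checking if 1 ∈ A \ B
1 is not in A \ B → False

1 ∉ A \ B


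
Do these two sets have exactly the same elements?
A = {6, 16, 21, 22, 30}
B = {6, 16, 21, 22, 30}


Two sets are equal iff they have exactly the same elements.
A = {6, 16, 21, 22, 30}
B = {6, 16, 21, 22, 30}
Same elements → A = B

Yes, A = B


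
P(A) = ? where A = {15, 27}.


|A| = 2, so |P(A)| = 2^2 = 4
Enumerate subsets by cardinality (0 to 2):
∅, {15}, {27}, {15, 27}

P(A) has 4 subsets: ∅, {15}, {27}, {15, 27}


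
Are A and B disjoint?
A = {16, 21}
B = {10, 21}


Disjoint means A ∩ B = ∅.
A ∩ B = {21}
A ∩ B ≠ ∅, so A and B are NOT disjoint.

No, A and B are not disjoint (A ∩ B = {21})


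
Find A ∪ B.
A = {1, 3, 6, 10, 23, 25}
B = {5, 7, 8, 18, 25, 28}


A ∪ B = all elements in A or B (or both)
A = {1, 3, 6, 10, 23, 25}
B = {5, 7, 8, 18, 25, 28}
A ∪ B = {1, 3, 5, 6, 7, 8, 10, 18, 23, 25, 28}

A ∪ B = {1, 3, 5, 6, 7, 8, 10, 18, 23, 25, 28}


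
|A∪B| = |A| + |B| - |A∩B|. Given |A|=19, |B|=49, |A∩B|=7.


|A ∪ B| = |A| + |B| - |A ∩ B|
= 19 + 49 - 7
= 61

|A ∪ B| = 61


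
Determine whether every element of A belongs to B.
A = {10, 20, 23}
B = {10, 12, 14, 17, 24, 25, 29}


A ⊆ B means every element of A is in B.
Elements in A not in B: {20, 23}
So A ⊄ B.

No, A ⊄ B


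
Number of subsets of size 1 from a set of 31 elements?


C(n,k) = n! / (k!(n-k)!)
C(31,1) = 31! / (1!30!)
= 31

C(31,1) = 31


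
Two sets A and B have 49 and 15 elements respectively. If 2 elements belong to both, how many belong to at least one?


|A ∪ B| = |A| + |B| - |A ∩ B|
= 49 + 15 - 2
= 62

|A ∪ B| = 62


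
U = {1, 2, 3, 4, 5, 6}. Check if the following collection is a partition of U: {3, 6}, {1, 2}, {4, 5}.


A partition requires: (1) non-empty parts, (2) pairwise disjoint, (3) union = U
Parts: {3, 6}, {1, 2}, {4, 5}
Union of parts: {1, 2, 3, 4, 5, 6}
U = {1, 2, 3, 4, 5, 6}
All non-empty? True
Pairwise disjoint? True
Covers U? True

Yes, valid partition


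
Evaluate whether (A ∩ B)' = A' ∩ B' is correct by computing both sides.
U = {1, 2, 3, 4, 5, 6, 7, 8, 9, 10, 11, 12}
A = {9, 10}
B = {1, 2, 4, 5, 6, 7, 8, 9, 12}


LHS: A ∩ B = {9}
(A ∩ B)' = U \ (A ∩ B) = {1, 2, 3, 4, 5, 6, 7, 8, 10, 11, 12}
A' = {1, 2, 3, 4, 5, 6, 7, 8, 11, 12}, B' = {3, 10, 11}
Claimed RHS: A' ∩ B' = {3, 11}
Identity is INVALID: LHS = {1, 2, 3, 4, 5, 6, 7, 8, 10, 11, 12} but the RHS claimed here equals {3, 11}. The correct form is (A ∩ B)' = A' ∪ B'.

Identity is invalid: (A ∩ B)' = {1, 2, 3, 4, 5, 6, 7, 8, 10, 11, 12} but A' ∩ B' = {3, 11}. The correct De Morgan law is (A ∩ B)' = A' ∪ B'.


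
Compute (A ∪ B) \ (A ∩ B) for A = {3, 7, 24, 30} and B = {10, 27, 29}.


A △ B = (A \ B) ∪ (B \ A) = elements in exactly one of A or B
A \ B = {3, 7, 24, 30}
B \ A = {10, 27, 29}
A △ B = {3, 7, 10, 24, 27, 29, 30}

A △ B = {3, 7, 10, 24, 27, 29, 30}


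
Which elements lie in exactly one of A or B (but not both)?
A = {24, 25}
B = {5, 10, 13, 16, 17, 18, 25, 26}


A △ B = (A \ B) ∪ (B \ A) = elements in exactly one of A or B
A \ B = {24}
B \ A = {5, 10, 13, 16, 17, 18, 26}
A △ B = {5, 10, 13, 16, 17, 18, 24, 26}

A △ B = {5, 10, 13, 16, 17, 18, 24, 26}


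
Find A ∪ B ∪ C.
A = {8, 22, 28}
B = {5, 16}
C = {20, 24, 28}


A ∪ B = {5, 8, 16, 22, 28}
(A ∪ B) ∪ C = {5, 8, 16, 20, 22, 24, 28}

A ∪ B ∪ C = {5, 8, 16, 20, 22, 24, 28}


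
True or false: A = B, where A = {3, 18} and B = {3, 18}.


Two sets are equal iff they have exactly the same elements.
A = {3, 18}
B = {3, 18}
Same elements → A = B

Yes, A = B


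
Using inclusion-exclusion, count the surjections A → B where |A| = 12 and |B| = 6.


n = |A| = 12, k = |B| = 6. Surjections via inclusion-exclusion:
S(n,k) = Σ(-1)^i × C(k,i) × (k-i)^n, i=0 to k
i=0: (-1)^0×C(6,0)×6^12 = 2176782336
i=1: (-1)^1×C(6,1)×5^12 = -1464843750
i=2: (-1)^2×C(6,2)×4^12 = 251658240
i=3: (-1)^3×C(6,3)×3^12 = -10628820
i=4: (-1)^4×C(6,4)×2^12 = 61440
i=5: (-1)^5×C(6,5)×1^12 = -6
i=6: (-1)^6×C(6,6)×0^12 = 0
Total = 953029440

Number of surjections = 953029440


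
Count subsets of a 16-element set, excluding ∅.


Total subsets = 2^n = 2^16 = 65536
Non-empty subsets exclude the empty set: 2^n - 1
= 65536 - 1
= 65535

Number of non-empty subsets = 65535


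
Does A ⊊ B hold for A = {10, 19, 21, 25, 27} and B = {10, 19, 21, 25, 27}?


A ⊂ B requires: A ⊆ B AND A ≠ B.
A ⊆ B? Yes
A = B? Yes
A = B, so A is not a PROPER subset.

No, A is not a proper subset of B


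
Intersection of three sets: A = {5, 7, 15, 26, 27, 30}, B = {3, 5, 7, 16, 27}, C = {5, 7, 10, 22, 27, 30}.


A ∩ B = {5, 7, 27}
(A ∩ B) ∩ C = {5, 7, 27}

A ∩ B ∩ C = {5, 7, 27}


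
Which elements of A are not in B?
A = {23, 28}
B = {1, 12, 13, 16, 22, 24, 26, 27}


A \ B = elements in A but not in B
A = {23, 28}
B = {1, 12, 13, 16, 22, 24, 26, 27}
Remove from A any elements in B
A \ B = {23, 28}

A \ B = {23, 28}


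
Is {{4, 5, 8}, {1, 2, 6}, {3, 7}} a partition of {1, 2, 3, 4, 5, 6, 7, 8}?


A partition requires: (1) non-empty parts, (2) pairwise disjoint, (3) union = U
Parts: {4, 5, 8}, {1, 2, 6}, {3, 7}
Union of parts: {1, 2, 3, 4, 5, 6, 7, 8}
U = {1, 2, 3, 4, 5, 6, 7, 8}
All non-empty? True
Pairwise disjoint? True
Covers U? True

Yes, valid partition


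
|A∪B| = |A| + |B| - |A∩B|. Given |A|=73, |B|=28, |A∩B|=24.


|A ∪ B| = |A| + |B| - |A ∩ B|
= 73 + 28 - 24
= 77

|A ∪ B| = 77


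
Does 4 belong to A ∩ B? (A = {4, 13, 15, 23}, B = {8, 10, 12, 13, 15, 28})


A = {4, 13, 15, 23}, B = {8, 10, 12, 13, 15, 28}
A ∩ B = elements in both A and B
A ∩ B = {13, 15}
Checking if 4 ∈ A ∩ B
4 is not in A ∩ B → False

4 ∉ A ∩ B


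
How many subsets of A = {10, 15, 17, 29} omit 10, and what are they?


A subset of A that omits 10 is a subset of A \ {10}, so there are 2^(n-1) = 2^3 = 8 of them.
Subsets excluding 10: ∅, {15}, {17}, {29}, {15, 17}, {15, 29}, {17, 29}, {15, 17, 29}

Subsets excluding 10 (8 total): ∅, {15}, {17}, {29}, {15, 17}, {15, 29}, {17, 29}, {15, 17, 29}


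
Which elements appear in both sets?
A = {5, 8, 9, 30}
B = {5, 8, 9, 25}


A ∩ B = elements in both A and B
A = {5, 8, 9, 30}
B = {5, 8, 9, 25}
A ∩ B = {5, 8, 9}

A ∩ B = {5, 8, 9}


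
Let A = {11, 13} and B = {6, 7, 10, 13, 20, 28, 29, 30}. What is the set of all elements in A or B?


A ∪ B = all elements in A or B (or both)
A = {11, 13}
B = {6, 7, 10, 13, 20, 28, 29, 30}
A ∪ B = {6, 7, 10, 11, 13, 20, 28, 29, 30}

A ∪ B = {6, 7, 10, 11, 13, 20, 28, 29, 30}


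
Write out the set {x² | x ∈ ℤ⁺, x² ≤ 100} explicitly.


Checking each candidate:
Condition: positive perfect squares ≤ 100
Result = {1, 4, 9, 16, 25, 36, 49, 64, 81, 100}

{1, 4, 9, 16, 25, 36, 49, 64, 81, 100}


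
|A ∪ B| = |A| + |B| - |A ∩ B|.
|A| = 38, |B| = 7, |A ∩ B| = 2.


|A ∪ B| = |A| + |B| - |A ∩ B|
= 38 + 7 - 2
= 43

|A ∪ B| = 43


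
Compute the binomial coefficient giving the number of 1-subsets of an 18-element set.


C(n,k) = n! / (k!(n-k)!)
C(18,1) = 18! / (1!17!)
= 18

C(18,1) = 18


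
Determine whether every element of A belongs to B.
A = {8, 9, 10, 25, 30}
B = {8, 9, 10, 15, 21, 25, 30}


A ⊆ B means every element of A is in B.
All elements of A are in B.
So A ⊆ B.

Yes, A ⊆ B


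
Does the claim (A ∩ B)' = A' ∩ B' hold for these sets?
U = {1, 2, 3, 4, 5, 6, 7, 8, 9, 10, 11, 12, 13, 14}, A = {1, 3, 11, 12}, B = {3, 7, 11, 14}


LHS: A ∩ B = {3, 11}
(A ∩ B)' = U \ (A ∩ B) = {1, 2, 4, 5, 6, 7, 8, 9, 10, 12, 13, 14}
A' = {2, 4, 5, 6, 7, 8, 9, 10, 13, 14}, B' = {1, 2, 4, 5, 6, 8, 9, 10, 12, 13}
Claimed RHS: A' ∩ B' = {2, 4, 5, 6, 8, 9, 10, 13}
Identity is INVALID: LHS = {1, 2, 4, 5, 6, 7, 8, 9, 10, 12, 13, 14} but the RHS claimed here equals {2, 4, 5, 6, 8, 9, 10, 13}. The correct form is (A ∩ B)' = A' ∪ B'.

Identity is invalid: (A ∩ B)' = {1, 2, 4, 5, 6, 7, 8, 9, 10, 12, 13, 14} but A' ∩ B' = {2, 4, 5, 6, 8, 9, 10, 13}. The correct De Morgan law is (A ∩ B)' = A' ∪ B'.


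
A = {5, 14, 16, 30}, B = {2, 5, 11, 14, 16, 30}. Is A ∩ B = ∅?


Disjoint means A ∩ B = ∅.
A ∩ B = {5, 14, 16, 30}
A ∩ B ≠ ∅, so A and B are NOT disjoint.

No, A and B are not disjoint (A ∩ B = {5, 14, 16, 30})


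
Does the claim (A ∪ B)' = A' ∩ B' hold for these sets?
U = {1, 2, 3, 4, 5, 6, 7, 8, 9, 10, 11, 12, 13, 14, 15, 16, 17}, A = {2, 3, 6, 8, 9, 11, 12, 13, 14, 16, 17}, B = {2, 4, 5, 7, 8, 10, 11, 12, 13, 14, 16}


LHS: A ∪ B = {2, 3, 4, 5, 6, 7, 8, 9, 10, 11, 12, 13, 14, 16, 17}
(A ∪ B)' = U \ (A ∪ B) = {1, 15}
A' = {1, 4, 5, 7, 10, 15}, B' = {1, 3, 6, 9, 15, 17}
Claimed RHS: A' ∩ B' = {1, 15}
Identity is VALID: LHS = RHS = {1, 15} ✓

Identity is valid. (A ∪ B)' = A' ∩ B' = {1, 15}


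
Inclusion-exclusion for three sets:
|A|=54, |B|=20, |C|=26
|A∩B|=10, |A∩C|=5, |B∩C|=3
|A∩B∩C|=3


|A∪B∪C| = |A|+|B|+|C| - |A∩B|-|A∩C|-|B∩C| + |A∩B∩C|
= 54+20+26 - 10-5-3 + 3
= 100 - 18 + 3
= 85

|A ∪ B ∪ C| = 85


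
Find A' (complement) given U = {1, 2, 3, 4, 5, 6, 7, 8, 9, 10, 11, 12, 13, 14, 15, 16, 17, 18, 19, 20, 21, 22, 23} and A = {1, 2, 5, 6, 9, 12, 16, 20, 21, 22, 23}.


Aᶜ = U \ A = elements in U but not in A
U = {1, 2, 3, 4, 5, 6, 7, 8, 9, 10, 11, 12, 13, 14, 15, 16, 17, 18, 19, 20, 21, 22, 23}
A = {1, 2, 5, 6, 9, 12, 16, 20, 21, 22, 23}
Aᶜ = {3, 4, 7, 8, 10, 11, 13, 14, 15, 17, 18, 19}

Aᶜ = {3, 4, 7, 8, 10, 11, 13, 14, 15, 17, 18, 19}


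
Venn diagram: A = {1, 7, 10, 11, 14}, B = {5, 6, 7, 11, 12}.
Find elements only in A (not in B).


A = {1, 7, 10, 11, 14}
B = {5, 6, 7, 11, 12}
Region: only in A (not in B)
Elements: {1, 10, 14}

Elements only in A (not in B): {1, 10, 14}


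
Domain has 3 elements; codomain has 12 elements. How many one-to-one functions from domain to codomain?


An injection sends each of |A| = 3 inputs to a distinct output in B.
# injections = |B|·(|B|-1)·…·(|B|-|A|+1) = 12! / (12 - 3)!
= 12 × 11 × 10
= 1320

Number of injections = 1320


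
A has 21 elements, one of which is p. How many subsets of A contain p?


Subsets of A containing p correspond to subsets of A \ {p}, which has 20 elements.
Count = 2^(n-1) = 2^20
= 1048576

Number of subsets containing p = 1048576


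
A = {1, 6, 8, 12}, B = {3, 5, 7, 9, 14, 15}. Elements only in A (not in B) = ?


A = {1, 6, 8, 12}
B = {3, 5, 7, 9, 14, 15}
Region: only in A (not in B)
Elements: {1, 6, 8, 12}

Elements only in A (not in B): {1, 6, 8, 12}


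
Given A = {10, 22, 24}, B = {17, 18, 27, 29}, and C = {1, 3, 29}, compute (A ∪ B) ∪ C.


A ∪ B = {10, 17, 18, 22, 24, 27, 29}
(A ∪ B) ∪ C = {1, 3, 10, 17, 18, 22, 24, 27, 29}

A ∪ B ∪ C = {1, 3, 10, 17, 18, 22, 24, 27, 29}


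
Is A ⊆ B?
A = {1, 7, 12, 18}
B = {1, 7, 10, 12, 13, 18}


A ⊆ B means every element of A is in B.
All elements of A are in B.
So A ⊆ B.

Yes, A ⊆ B


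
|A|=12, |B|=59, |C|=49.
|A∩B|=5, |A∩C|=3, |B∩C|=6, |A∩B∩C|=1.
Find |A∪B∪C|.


|A∪B∪C| = |A|+|B|+|C| - |A∩B|-|A∩C|-|B∩C| + |A∩B∩C|
= 12+59+49 - 5-3-6 + 1
= 120 - 14 + 1
= 107

|A ∪ B ∪ C| = 107


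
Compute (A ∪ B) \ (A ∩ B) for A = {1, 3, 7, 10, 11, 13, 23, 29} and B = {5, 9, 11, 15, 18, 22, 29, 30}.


A △ B = (A \ B) ∪ (B \ A) = elements in exactly one of A or B
A \ B = {1, 3, 7, 10, 13, 23}
B \ A = {5, 9, 15, 18, 22, 30}
A △ B = {1, 3, 5, 7, 9, 10, 13, 15, 18, 22, 23, 30}

A △ B = {1, 3, 5, 7, 9, 10, 13, 15, 18, 22, 23, 30}


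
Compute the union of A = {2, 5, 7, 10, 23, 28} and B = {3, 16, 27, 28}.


A ∪ B = all elements in A or B (or both)
A = {2, 5, 7, 10, 23, 28}
B = {3, 16, 27, 28}
A ∪ B = {2, 3, 5, 7, 10, 16, 23, 27, 28}

A ∪ B = {2, 3, 5, 7, 10, 16, 23, 27, 28}


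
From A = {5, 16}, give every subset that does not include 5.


A subset of A that omits 5 is a subset of A \ {5}, so there are 2^(n-1) = 2^1 = 2 of them.
Subsets excluding 5: ∅, {16}

Subsets excluding 5 (2 total): ∅, {16}


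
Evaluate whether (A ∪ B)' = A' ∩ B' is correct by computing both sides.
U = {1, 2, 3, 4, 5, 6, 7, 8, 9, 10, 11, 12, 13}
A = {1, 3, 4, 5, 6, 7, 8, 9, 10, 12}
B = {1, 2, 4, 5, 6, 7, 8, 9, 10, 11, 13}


LHS: A ∪ B = {1, 2, 3, 4, 5, 6, 7, 8, 9, 10, 11, 12, 13}
(A ∪ B)' = U \ (A ∪ B) = ∅
A' = {2, 11, 13}, B' = {3, 12}
Claimed RHS: A' ∩ B' = ∅
Identity is VALID: LHS = RHS = ∅ ✓

Identity is valid. (A ∪ B)' = A' ∩ B' = ∅


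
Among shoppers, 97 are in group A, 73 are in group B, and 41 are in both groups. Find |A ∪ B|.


|A ∪ B| = |A| + |B| - |A ∩ B|
= 97 + 73 - 41
= 129

|A ∪ B| = 129


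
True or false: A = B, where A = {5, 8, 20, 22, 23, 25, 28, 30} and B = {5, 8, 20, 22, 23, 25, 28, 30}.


Two sets are equal iff they have exactly the same elements.
A = {5, 8, 20, 22, 23, 25, 28, 30}
B = {5, 8, 20, 22, 23, 25, 28, 30}
Same elements → A = B

Yes, A = B


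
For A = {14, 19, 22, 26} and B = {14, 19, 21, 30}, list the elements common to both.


A ∩ B = elements in both A and B
A = {14, 19, 22, 26}
B = {14, 19, 21, 30}
A ∩ B = {14, 19}

A ∩ B = {14, 19}


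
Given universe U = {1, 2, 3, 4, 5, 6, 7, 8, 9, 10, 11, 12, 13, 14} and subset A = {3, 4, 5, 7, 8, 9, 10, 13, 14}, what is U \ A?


Aᶜ = U \ A = elements in U but not in A
U = {1, 2, 3, 4, 5, 6, 7, 8, 9, 10, 11, 12, 13, 14}
A = {3, 4, 5, 7, 8, 9, 10, 13, 14}
Aᶜ = {1, 2, 6, 11, 12}

Aᶜ = {1, 2, 6, 11, 12}


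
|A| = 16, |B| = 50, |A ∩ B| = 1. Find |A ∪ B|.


|A ∪ B| = |A| + |B| - |A ∩ B|
= 16 + 50 - 1
= 65

|A ∪ B| = 65


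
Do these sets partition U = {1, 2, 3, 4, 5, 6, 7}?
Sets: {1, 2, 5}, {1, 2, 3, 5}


A partition requires: (1) non-empty parts, (2) pairwise disjoint, (3) union = U
Parts: {1, 2, 5}, {1, 2, 3, 5}
Union of parts: {1, 2, 3, 5}
U = {1, 2, 3, 4, 5, 6, 7}
All non-empty? True
Pairwise disjoint? False
Covers U? False

No, not a valid partition


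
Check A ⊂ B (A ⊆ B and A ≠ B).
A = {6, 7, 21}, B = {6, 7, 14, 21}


A ⊂ B requires: A ⊆ B AND A ≠ B.
A ⊆ B? Yes
A = B? No
A ⊂ B: Yes (A is a proper subset of B)

Yes, A ⊂ B


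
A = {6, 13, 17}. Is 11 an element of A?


A = {6, 13, 17}
Checking if 11 is in A
11 is not in A → False

11 ∉ A


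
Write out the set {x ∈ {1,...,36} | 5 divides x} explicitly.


Checking each candidate:
Condition: multiples of 5 in {1,...,36}
Result = {5, 10, 15, 20, 25, 30, 35}

{5, 10, 15, 20, 25, 30, 35}


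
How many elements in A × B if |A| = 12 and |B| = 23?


|A × B| = |A| × |B|
= 12 × 23
= 276

|A × B| = 276


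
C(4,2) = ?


C(n,k) = n! / (k!(n-k)!)
C(4,2) = 4! / (2!2!)
= 6

C(4,2) = 6


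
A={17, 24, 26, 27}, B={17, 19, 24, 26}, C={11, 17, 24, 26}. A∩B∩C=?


A ∩ B = {17, 24, 26}
(A ∩ B) ∩ C = {17, 24, 26}

A ∩ B ∩ C = {17, 24, 26}


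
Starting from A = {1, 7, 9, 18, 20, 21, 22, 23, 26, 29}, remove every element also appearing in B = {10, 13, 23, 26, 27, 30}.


A \ B = elements in A but not in B
A = {1, 7, 9, 18, 20, 21, 22, 23, 26, 29}
B = {10, 13, 23, 26, 27, 30}
Remove from A any elements in B
A \ B = {1, 7, 9, 18, 20, 21, 22, 29}

A \ B = {1, 7, 9, 18, 20, 21, 22, 29}


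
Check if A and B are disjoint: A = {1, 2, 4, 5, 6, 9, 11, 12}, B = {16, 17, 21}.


Disjoint means A ∩ B = ∅.
A ∩ B = ∅
A ∩ B = ∅, so A and B are disjoint.

Yes, A and B are disjoint


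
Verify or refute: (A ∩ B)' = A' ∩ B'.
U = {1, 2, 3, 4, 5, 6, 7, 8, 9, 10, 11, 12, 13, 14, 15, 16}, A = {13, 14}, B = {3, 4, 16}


LHS: A ∩ B = ∅
(A ∩ B)' = U \ (A ∩ B) = {1, 2, 3, 4, 5, 6, 7, 8, 9, 10, 11, 12, 13, 14, 15, 16}
A' = {1, 2, 3, 4, 5, 6, 7, 8, 9, 10, 11, 12, 15, 16}, B' = {1, 2, 5, 6, 7, 8, 9, 10, 11, 12, 13, 14, 15}
Claimed RHS: A' ∩ B' = {1, 2, 5, 6, 7, 8, 9, 10, 11, 12, 15}
Identity is INVALID: LHS = {1, 2, 3, 4, 5, 6, 7, 8, 9, 10, 11, 12, 13, 14, 15, 16} but the RHS claimed here equals {1, 2, 5, 6, 7, 8, 9, 10, 11, 12, 15}. The correct form is (A ∩ B)' = A' ∪ B'.

Identity is invalid: (A ∩ B)' = {1, 2, 3, 4, 5, 6, 7, 8, 9, 10, 11, 12, 13, 14, 15, 16} but A' ∩ B' = {1, 2, 5, 6, 7, 8, 9, 10, 11, 12, 15}. The correct De Morgan law is (A ∩ B)' = A' ∪ B'.


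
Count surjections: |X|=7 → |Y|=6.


n = |X| = 7, k = |Y| = 6. Surjections via inclusion-exclusion:
S(n,k) = Σ(-1)^i × C(k,i) × (k-i)^n, i=0 to k
i=0: (-1)^0×C(6,0)×6^7 = 279936
i=1: (-1)^1×C(6,1)×5^7 = -468750
i=2: (-1)^2×C(6,2)×4^7 = 245760
i=3: (-1)^3×C(6,3)×3^7 = -43740
i=4: (-1)^4×C(6,4)×2^7 = 1920
i=5: (-1)^5×C(6,5)×1^7 = -6
i=6: (-1)^6×C(6,6)×0^7 = 0
Total = 15120

Number of surjections = 15120


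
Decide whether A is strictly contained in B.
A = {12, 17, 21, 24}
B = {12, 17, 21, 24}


A ⊂ B requires: A ⊆ B AND A ≠ B.
A ⊆ B? Yes
A = B? Yes
A = B, so A is not a PROPER subset.

No, A is not a proper subset of B


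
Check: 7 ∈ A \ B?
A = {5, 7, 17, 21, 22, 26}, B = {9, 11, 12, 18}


A = {5, 7, 17, 21, 22, 26}, B = {9, 11, 12, 18}
A \ B = elements in A but not in B
A \ B = {5, 7, 17, 21, 22, 26}
Checking if 7 ∈ A \ B
7 is in A \ B → True

7 ∈ A \ B


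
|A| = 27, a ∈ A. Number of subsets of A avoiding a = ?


Subsets of A avoiding a are subsets of A \ {a}, which has 26 elements.
Count = 2^(n-1) = 2^26
= 67108864

Number of subsets avoiding a = 67108864


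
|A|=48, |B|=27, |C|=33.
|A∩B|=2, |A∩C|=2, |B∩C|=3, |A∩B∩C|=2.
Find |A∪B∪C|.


|A∪B∪C| = |A|+|B|+|C| - |A∩B|-|A∩C|-|B∩C| + |A∩B∩C|
= 48+27+33 - 2-2-3 + 2
= 108 - 7 + 2
= 103

|A ∪ B ∪ C| = 103


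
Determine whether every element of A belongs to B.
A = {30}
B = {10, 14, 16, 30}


A ⊆ B means every element of A is in B.
All elements of A are in B.
So A ⊆ B.

Yes, A ⊆ B


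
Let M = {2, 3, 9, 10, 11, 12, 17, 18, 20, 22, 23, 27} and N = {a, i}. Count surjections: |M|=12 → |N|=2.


n = |M| = 12, k = |N| = 2. Surjections via inclusion-exclusion:
S(n,k) = Σ(-1)^i × C(k,i) × (k-i)^n, i=0 to k
i=0: (-1)^0×C(2,0)×2^12 = 4096
i=1: (-1)^1×C(2,1)×1^12 = -2
i=2: (-1)^2×C(2,2)×0^12 = 0
Total = 4094

Number of surjections = 4094


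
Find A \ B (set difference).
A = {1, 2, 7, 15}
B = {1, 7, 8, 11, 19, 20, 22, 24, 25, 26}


A \ B = elements in A but not in B
A = {1, 2, 7, 15}
B = {1, 7, 8, 11, 19, 20, 22, 24, 25, 26}
Remove from A any elements in B
A \ B = {2, 15}

A \ B = {2, 15}


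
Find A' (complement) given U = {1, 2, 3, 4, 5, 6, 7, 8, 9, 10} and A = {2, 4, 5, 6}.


Aᶜ = U \ A = elements in U but not in A
U = {1, 2, 3, 4, 5, 6, 7, 8, 9, 10}
A = {2, 4, 5, 6}
Aᶜ = {1, 3, 7, 8, 9, 10}

Aᶜ = {1, 3, 7, 8, 9, 10}


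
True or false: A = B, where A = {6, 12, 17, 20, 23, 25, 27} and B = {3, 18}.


Two sets are equal iff they have exactly the same elements.
A = {6, 12, 17, 20, 23, 25, 27}
B = {3, 18}
Differences: {3, 6, 12, 17, 18, 20, 23, 25, 27}
A ≠ B

No, A ≠ B


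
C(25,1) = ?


C(n,k) = n! / (k!(n-k)!)
C(25,1) = 25! / (1!24!)
= 25

C(25,1) = 25


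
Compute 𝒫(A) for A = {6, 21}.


|A| = 2, so |P(A)| = 2^2 = 4
Enumerate subsets by cardinality (0 to 2):
∅, {6}, {21}, {6, 21}

P(A) has 4 subsets: ∅, {6}, {21}, {6, 21}


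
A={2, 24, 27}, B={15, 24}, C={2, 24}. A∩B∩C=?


A ∩ B = {24}
(A ∩ B) ∩ C = {24}

A ∩ B ∩ C = {24}


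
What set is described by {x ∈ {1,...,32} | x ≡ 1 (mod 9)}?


Checking each candidate:
Condition: x in {1,...,32} with x ≡ 1 (mod 9)
Result = {1, 10, 19, 28}

{1, 10, 19, 28}


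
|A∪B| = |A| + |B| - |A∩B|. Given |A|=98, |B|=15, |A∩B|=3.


|A ∪ B| = |A| + |B| - |A ∩ B|
= 98 + 15 - 3
= 110

|A ∪ B| = 110


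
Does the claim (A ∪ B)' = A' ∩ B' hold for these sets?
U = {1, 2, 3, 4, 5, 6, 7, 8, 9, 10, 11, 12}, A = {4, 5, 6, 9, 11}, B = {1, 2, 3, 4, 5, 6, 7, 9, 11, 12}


LHS: A ∪ B = {1, 2, 3, 4, 5, 6, 7, 9, 11, 12}
(A ∪ B)' = U \ (A ∪ B) = {8, 10}
A' = {1, 2, 3, 7, 8, 10, 12}, B' = {8, 10}
Claimed RHS: A' ∩ B' = {8, 10}
Identity is VALID: LHS = RHS = {8, 10} ✓

Identity is valid. (A ∪ B)' = A' ∩ B' = {8, 10}


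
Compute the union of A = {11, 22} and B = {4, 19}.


A ∪ B = all elements in A or B (or both)
A = {11, 22}
B = {4, 19}
A ∪ B = {4, 11, 19, 22}

A ∪ B = {4, 11, 19, 22}


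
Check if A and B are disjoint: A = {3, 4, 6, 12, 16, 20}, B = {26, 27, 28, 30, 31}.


Disjoint means A ∩ B = ∅.
A ∩ B = ∅
A ∩ B = ∅, so A and B are disjoint.

Yes, A and B are disjoint


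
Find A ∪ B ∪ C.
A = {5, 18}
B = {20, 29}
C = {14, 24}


A ∪ B = {5, 18, 20, 29}
(A ∪ B) ∪ C = {5, 14, 18, 20, 24, 29}

A ∪ B ∪ C = {5, 14, 18, 20, 24, 29}


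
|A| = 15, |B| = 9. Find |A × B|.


|A × B| = |A| × |B|
= 15 × 9
= 135

|A × B| = 135


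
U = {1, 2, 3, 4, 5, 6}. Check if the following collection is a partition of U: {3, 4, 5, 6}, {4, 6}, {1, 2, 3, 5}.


A partition requires: (1) non-empty parts, (2) pairwise disjoint, (3) union = U
Parts: {3, 4, 5, 6}, {4, 6}, {1, 2, 3, 5}
Union of parts: {1, 2, 3, 4, 5, 6}
U = {1, 2, 3, 4, 5, 6}
All non-empty? True
Pairwise disjoint? False
Covers U? True

No, not a valid partition


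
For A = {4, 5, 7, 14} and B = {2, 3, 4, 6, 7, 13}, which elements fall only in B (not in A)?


A = {4, 5, 7, 14}
B = {2, 3, 4, 6, 7, 13}
Region: only in B (not in A)
Elements: {2, 3, 6, 13}

Elements only in B (not in A): {2, 3, 6, 13}


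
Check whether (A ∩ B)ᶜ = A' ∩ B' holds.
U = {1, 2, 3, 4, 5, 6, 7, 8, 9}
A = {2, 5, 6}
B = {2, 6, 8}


LHS: A ∩ B = {2, 6}
(A ∩ B)' = U \ (A ∩ B) = {1, 3, 4, 5, 7, 8, 9}
A' = {1, 3, 4, 7, 8, 9}, B' = {1, 3, 4, 5, 7, 9}
Claimed RHS: A' ∩ B' = {1, 3, 4, 7, 9}
Identity is INVALID: LHS = {1, 3, 4, 5, 7, 8, 9} but the RHS claimed here equals {1, 3, 4, 7, 9}. The correct form is (A ∩ B)' = A' ∪ B'.

Identity is invalid: (A ∩ B)' = {1, 3, 4, 5, 7, 8, 9} but A' ∩ B' = {1, 3, 4, 7, 9}. The correct De Morgan law is (A ∩ B)' = A' ∪ B'.


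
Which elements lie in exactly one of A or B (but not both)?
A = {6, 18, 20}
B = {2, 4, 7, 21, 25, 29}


A △ B = (A \ B) ∪ (B \ A) = elements in exactly one of A or B
A \ B = {6, 18, 20}
B \ A = {2, 4, 7, 21, 25, 29}
A △ B = {2, 4, 6, 7, 18, 20, 21, 25, 29}

A △ B = {2, 4, 6, 7, 18, 20, 21, 25, 29}


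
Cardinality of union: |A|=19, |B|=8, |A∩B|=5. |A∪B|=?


|A ∪ B| = |A| + |B| - |A ∩ B|
= 19 + 8 - 5
= 22

|A ∪ B| = 22


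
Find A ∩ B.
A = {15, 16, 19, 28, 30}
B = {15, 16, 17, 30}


A ∩ B = elements in both A and B
A = {15, 16, 19, 28, 30}
B = {15, 16, 17, 30}
A ∩ B = {15, 16, 30}

A ∩ B = {15, 16, 30}


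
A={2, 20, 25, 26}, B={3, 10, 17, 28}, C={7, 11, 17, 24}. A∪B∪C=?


A ∪ B = {2, 3, 10, 17, 20, 25, 26, 28}
(A ∪ B) ∪ C = {2, 3, 7, 10, 11, 17, 20, 24, 25, 26, 28}

A ∪ B ∪ C = {2, 3, 7, 10, 11, 17, 20, 24, 25, 26, 28}


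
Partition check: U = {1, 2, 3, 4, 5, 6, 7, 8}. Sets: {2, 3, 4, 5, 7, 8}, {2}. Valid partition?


A partition requires: (1) non-empty parts, (2) pairwise disjoint, (3) union = U
Parts: {2, 3, 4, 5, 7, 8}, {2}
Union of parts: {2, 3, 4, 5, 7, 8}
U = {1, 2, 3, 4, 5, 6, 7, 8}
All non-empty? True
Pairwise disjoint? False
Covers U? False

No, not a valid partition


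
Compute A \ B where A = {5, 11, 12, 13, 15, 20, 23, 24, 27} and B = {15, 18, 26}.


A \ B = elements in A but not in B
A = {5, 11, 12, 13, 15, 20, 23, 24, 27}
B = {15, 18, 26}
Remove from A any elements in B
A \ B = {5, 11, 12, 13, 20, 23, 24, 27}

A \ B = {5, 11, 12, 13, 20, 23, 24, 27}


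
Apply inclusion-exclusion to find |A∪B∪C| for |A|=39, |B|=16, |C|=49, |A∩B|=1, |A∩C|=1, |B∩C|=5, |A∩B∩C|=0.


|A∪B∪C| = |A|+|B|+|C| - |A∩B|-|A∩C|-|B∩C| + |A∩B∩C|
= 39+16+49 - 1-1-5 + 0
= 104 - 7 + 0
= 97

|A ∪ B ∪ C| = 97


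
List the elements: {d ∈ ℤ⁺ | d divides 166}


Checking each candidate:
Condition: positive divisors of 166
Result = {1, 2, 83, 166}

{1, 2, 83, 166}


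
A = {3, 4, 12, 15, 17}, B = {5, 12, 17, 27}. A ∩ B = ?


A ∩ B = elements in both A and B
A = {3, 4, 12, 15, 17}
B = {5, 12, 17, 27}
A ∩ B = {12, 17}

A ∩ B = {12, 17}


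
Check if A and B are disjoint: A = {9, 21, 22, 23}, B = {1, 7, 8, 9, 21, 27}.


Disjoint means A ∩ B = ∅.
A ∩ B = {9, 21}
A ∩ B ≠ ∅, so A and B are NOT disjoint.

No, A and B are not disjoint (A ∩ B = {9, 21})


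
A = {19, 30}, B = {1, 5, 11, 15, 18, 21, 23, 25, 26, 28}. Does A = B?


Two sets are equal iff they have exactly the same elements.
A = {19, 30}
B = {1, 5, 11, 15, 18, 21, 23, 25, 26, 28}
Differences: {1, 5, 11, 15, 18, 19, 21, 23, 25, 26, 28, 30}
A ≠ B

No, A ≠ B


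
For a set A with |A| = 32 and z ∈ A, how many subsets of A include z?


Subsets of A containing z correspond to subsets of A \ {z}, which has 31 elements.
Count = 2^(n-1) = 2^31
= 2147483648

Number of subsets containing z = 2147483648


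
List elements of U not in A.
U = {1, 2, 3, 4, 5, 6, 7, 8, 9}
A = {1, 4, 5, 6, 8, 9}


Aᶜ = U \ A = elements in U but not in A
U = {1, 2, 3, 4, 5, 6, 7, 8, 9}
A = {1, 4, 5, 6, 8, 9}
Aᶜ = {2, 3, 7}

Aᶜ = {2, 3, 7}


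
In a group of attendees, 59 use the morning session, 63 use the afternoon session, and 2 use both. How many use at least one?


|A ∪ B| = |A| + |B| - |A ∩ B|
= 59 + 63 - 2
= 120

|A ∪ B| = 120


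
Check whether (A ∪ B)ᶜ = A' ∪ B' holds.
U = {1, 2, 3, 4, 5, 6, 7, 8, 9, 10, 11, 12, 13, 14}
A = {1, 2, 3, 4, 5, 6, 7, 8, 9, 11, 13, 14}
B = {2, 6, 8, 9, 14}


LHS: A ∪ B = {1, 2, 3, 4, 5, 6, 7, 8, 9, 11, 13, 14}
(A ∪ B)' = U \ (A ∪ B) = {10, 12}
A' = {10, 12}, B' = {1, 3, 4, 5, 7, 10, 11, 12, 13}
Claimed RHS: A' ∪ B' = {1, 3, 4, 5, 7, 10, 11, 12, 13}
Identity is INVALID: LHS = {10, 12} but the RHS claimed here equals {1, 3, 4, 5, 7, 10, 11, 12, 13}. The correct form is (A ∪ B)' = A' ∩ B'.

Identity is invalid: (A ∪ B)' = {10, 12} but A' ∪ B' = {1, 3, 4, 5, 7, 10, 11, 12, 13}. The correct De Morgan law is (A ∪ B)' = A' ∩ B'.


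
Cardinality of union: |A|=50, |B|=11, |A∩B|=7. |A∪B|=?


|A ∪ B| = |A| + |B| - |A ∩ B|
= 50 + 11 - 7
= 54

|A ∪ B| = 54


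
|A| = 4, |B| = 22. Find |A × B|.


|A × B| = |A| × |B|
= 4 × 22
= 88

|A × B| = 88


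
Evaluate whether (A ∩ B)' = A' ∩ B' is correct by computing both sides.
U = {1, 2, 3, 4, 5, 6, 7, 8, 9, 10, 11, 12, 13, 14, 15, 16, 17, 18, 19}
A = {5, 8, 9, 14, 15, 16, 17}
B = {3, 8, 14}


LHS: A ∩ B = {8, 14}
(A ∩ B)' = U \ (A ∩ B) = {1, 2, 3, 4, 5, 6, 7, 9, 10, 11, 12, 13, 15, 16, 17, 18, 19}
A' = {1, 2, 3, 4, 6, 7, 10, 11, 12, 13, 18, 19}, B' = {1, 2, 4, 5, 6, 7, 9, 10, 11, 12, 13, 15, 16, 17, 18, 19}
Claimed RHS: A' ∩ B' = {1, 2, 4, 6, 7, 10, 11, 12, 13, 18, 19}
Identity is INVALID: LHS = {1, 2, 3, 4, 5, 6, 7, 9, 10, 11, 12, 13, 15, 16, 17, 18, 19} but the RHS claimed here equals {1, 2, 4, 6, 7, 10, 11, 12, 13, 18, 19}. The correct form is (A ∩ B)' = A' ∪ B'.

Identity is invalid: (A ∩ B)' = {1, 2, 3, 4, 5, 6, 7, 9, 10, 11, 12, 13, 15, 16, 17, 18, 19} but A' ∩ B' = {1, 2, 4, 6, 7, 10, 11, 12, 13, 18, 19}. The correct De Morgan law is (A ∩ B)' = A' ∪ B'.


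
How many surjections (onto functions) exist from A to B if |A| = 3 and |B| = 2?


n = |A| = 3, k = |B| = 2. Surjections via inclusion-exclusion:
S(n,k) = Σ(-1)^i × C(k,i) × (k-i)^n, i=0 to k
i=0: (-1)^0×C(2,0)×2^3 = 8
i=1: (-1)^1×C(2,1)×1^3 = -2
i=2: (-1)^2×C(2,2)×0^3 = 0
Total = 6

Number of surjections = 6


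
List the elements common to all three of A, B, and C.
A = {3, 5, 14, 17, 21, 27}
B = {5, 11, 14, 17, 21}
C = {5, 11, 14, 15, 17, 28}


A ∩ B = {5, 14, 17, 21}
(A ∩ B) ∩ C = {5, 14, 17}

A ∩ B ∩ C = {5, 14, 17}


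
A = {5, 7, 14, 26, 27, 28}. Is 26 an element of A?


A = {5, 7, 14, 26, 27, 28}
Checking if 26 is in A
26 is in A → True

26 ∈ A


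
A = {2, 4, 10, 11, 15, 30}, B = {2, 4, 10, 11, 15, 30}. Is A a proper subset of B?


A ⊂ B requires: A ⊆ B AND A ≠ B.
A ⊆ B? Yes
A = B? Yes
A = B, so A is not a PROPER subset.

No, A is not a proper subset of B


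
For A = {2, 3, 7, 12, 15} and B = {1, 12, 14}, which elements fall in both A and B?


A = {2, 3, 7, 12, 15}
B = {1, 12, 14}
Region: in both A and B
Elements: {12}

Elements in both A and B: {12}


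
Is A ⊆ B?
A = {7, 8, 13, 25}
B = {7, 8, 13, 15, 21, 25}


A ⊆ B means every element of A is in B.
All elements of A are in B.
So A ⊆ B.

Yes, A ⊆ B


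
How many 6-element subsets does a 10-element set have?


C(n,k) = n! / (k!(n-k)!)
C(10,6) = 10! / (6!4!)
= 210

C(10,6) = 210


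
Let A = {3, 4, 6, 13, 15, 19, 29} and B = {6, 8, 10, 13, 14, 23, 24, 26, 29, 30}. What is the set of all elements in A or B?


A ∪ B = all elements in A or B (or both)
A = {3, 4, 6, 13, 15, 19, 29}
B = {6, 8, 10, 13, 14, 23, 24, 26, 29, 30}
A ∪ B = {3, 4, 6, 8, 10, 13, 14, 15, 19, 23, 24, 26, 29, 30}

A ∪ B = {3, 4, 6, 8, 10, 13, 14, 15, 19, 23, 24, 26, 29, 30}


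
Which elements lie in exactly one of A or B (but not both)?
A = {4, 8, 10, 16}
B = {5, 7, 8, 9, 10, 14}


A △ B = (A \ B) ∪ (B \ A) = elements in exactly one of A or B
A \ B = {4, 16}
B \ A = {5, 7, 9, 14}
A △ B = {4, 5, 7, 9, 14, 16}

A △ B = {4, 5, 7, 9, 14, 16}


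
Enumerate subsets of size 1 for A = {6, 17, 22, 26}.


|A| = 4, so A has C(4,1) = 4 subsets of size 1.
Enumerate by choosing 1 elements from A at a time:
{6}, {17}, {22}, {26}

1-element subsets (4 total): {6}, {17}, {22}, {26}


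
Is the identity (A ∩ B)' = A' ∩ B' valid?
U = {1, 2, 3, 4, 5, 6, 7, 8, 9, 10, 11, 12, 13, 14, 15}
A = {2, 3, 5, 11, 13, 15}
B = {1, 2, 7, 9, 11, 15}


LHS: A ∩ B = {2, 11, 15}
(A ∩ B)' = U \ (A ∩ B) = {1, 3, 4, 5, 6, 7, 8, 9, 10, 12, 13, 14}
A' = {1, 4, 6, 7, 8, 9, 10, 12, 14}, B' = {3, 4, 5, 6, 8, 10, 12, 13, 14}
Claimed RHS: A' ∩ B' = {4, 6, 8, 10, 12, 14}
Identity is INVALID: LHS = {1, 3, 4, 5, 6, 7, 8, 9, 10, 12, 13, 14} but the RHS claimed here equals {4, 6, 8, 10, 12, 14}. The correct form is (A ∩ B)' = A' ∪ B'.

Identity is invalid: (A ∩ B)' = {1, 3, 4, 5, 6, 7, 8, 9, 10, 12, 13, 14} but A' ∩ B' = {4, 6, 8, 10, 12, 14}. The correct De Morgan law is (A ∩ B)' = A' ∪ B'.


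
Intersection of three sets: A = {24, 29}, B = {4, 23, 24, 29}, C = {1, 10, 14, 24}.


A ∩ B = {24, 29}
(A ∩ B) ∩ C = {24}

A ∩ B ∩ C = {24}


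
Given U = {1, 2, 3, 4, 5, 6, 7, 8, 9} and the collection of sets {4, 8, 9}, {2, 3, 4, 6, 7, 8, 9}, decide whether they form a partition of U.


A partition requires: (1) non-empty parts, (2) pairwise disjoint, (3) union = U
Parts: {4, 8, 9}, {2, 3, 4, 6, 7, 8, 9}
Union of parts: {2, 3, 4, 6, 7, 8, 9}
U = {1, 2, 3, 4, 5, 6, 7, 8, 9}
All non-empty? True
Pairwise disjoint? False
Covers U? False

No, not a valid partition


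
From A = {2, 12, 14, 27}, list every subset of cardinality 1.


|A| = 4, so A has C(4,1) = 4 subsets of size 1.
Enumerate by choosing 1 elements from A at a time:
{2}, {12}, {14}, {27}

1-element subsets (4 total): {2}, {12}, {14}, {27}


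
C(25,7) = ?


C(n,k) = n! / (k!(n-k)!)
C(25,7) = 25! / (7!18!)
= 480700

C(25,7) = 480700


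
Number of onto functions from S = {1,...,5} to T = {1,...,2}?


n = |S| = 5, k = |T| = 2. Surjections via inclusion-exclusion:
S(n,k) = Σ(-1)^i × C(k,i) × (k-i)^n, i=0 to k
i=0: (-1)^0×C(2,0)×2^5 = 32
i=1: (-1)^1×C(2,1)×1^5 = -2
i=2: (-1)^2×C(2,2)×0^5 = 0
Total = 30

Number of surjections = 30


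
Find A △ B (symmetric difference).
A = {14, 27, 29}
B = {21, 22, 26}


A △ B = (A \ B) ∪ (B \ A) = elements in exactly one of A or B
A \ B = {14, 27, 29}
B \ A = {21, 22, 26}
A △ B = {14, 21, 22, 26, 27, 29}

A △ B = {14, 21, 22, 26, 27, 29}


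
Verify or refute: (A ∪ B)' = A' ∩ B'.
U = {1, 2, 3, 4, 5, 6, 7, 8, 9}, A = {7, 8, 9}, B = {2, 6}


LHS: A ∪ B = {2, 6, 7, 8, 9}
(A ∪ B)' = U \ (A ∪ B) = {1, 3, 4, 5}
A' = {1, 2, 3, 4, 5, 6}, B' = {1, 3, 4, 5, 7, 8, 9}
Claimed RHS: A' ∩ B' = {1, 3, 4, 5}
Identity is VALID: LHS = RHS = {1, 3, 4, 5} ✓

Identity is valid. (A ∪ B)' = A' ∩ B' = {1, 3, 4, 5}


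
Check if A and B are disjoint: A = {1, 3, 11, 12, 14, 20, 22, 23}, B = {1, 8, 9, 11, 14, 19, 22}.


Disjoint means A ∩ B = ∅.
A ∩ B = {1, 11, 14, 22}
A ∩ B ≠ ∅, so A and B are NOT disjoint.

No, A and B are not disjoint (A ∩ B = {1, 11, 14, 22})


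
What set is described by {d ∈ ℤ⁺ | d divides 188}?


Checking each candidate:
Condition: positive divisors of 188
Result = {1, 2, 4, 47, 94, 188}

{1, 2, 4, 47, 94, 188}


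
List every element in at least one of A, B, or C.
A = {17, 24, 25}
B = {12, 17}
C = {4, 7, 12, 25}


A ∪ B = {12, 17, 24, 25}
(A ∪ B) ∪ C = {4, 7, 12, 17, 24, 25}

A ∪ B ∪ C = {4, 7, 12, 17, 24, 25}
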